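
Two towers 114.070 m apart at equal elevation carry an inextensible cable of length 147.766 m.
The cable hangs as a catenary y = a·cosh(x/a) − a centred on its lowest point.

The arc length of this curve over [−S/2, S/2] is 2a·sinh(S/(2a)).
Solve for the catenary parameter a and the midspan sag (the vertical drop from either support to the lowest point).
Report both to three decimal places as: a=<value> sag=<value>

a=44.624 sag=41.690

seed: a₀ = √(S³/(24(L−S))) = √(114.070³/(24·33.696)) = 42.841273
iter 1: u=1.331310  f(a)=+3.115e+00  f'(a)=-1.870e+00  a ← 42.841273 − (+3.115e+00/-1.870e+00) = 44.507101
iter 2: u=1.281481  f(a)=+1.909e-01  f'(a)=-1.647e+00  a ← 44.507101 − (+1.909e-01/-1.647e+00) = 44.623000
iter 3: u=1.278153  f(a)=+8.206e-04  f'(a)=-1.633e+00  a ← 44.623000 − (+8.206e-04/-1.633e+00) = 44.623502
iter 4: u=1.278138  f(a)=+1.530e-08  f'(a)=-1.633e+00  a ← 44.623502 − (+1.530e-08/-1.633e+00) = 44.623502
iter 5: u=1.278138  f(a)=+0.000e+00  f'(a)=-1.633e+00  a ← 44.623502 − (+0.000e+00/-1.633e+00) = 44.623502
converged: |Δa| < 1e-12 after 5 iterations
sag = a·(cosh(S/(2a)) − 1) = 44.623502·(cosh(1.278138) − 1) = 41.689618
T_max/T_min = cosh(S/(2a)) = 1.934252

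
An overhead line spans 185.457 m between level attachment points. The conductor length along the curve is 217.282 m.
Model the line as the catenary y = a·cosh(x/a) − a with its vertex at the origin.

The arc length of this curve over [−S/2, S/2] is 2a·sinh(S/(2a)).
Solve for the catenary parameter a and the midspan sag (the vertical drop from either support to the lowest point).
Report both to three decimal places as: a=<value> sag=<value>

seed: a₀ = √(S³/(24(L−S))) = √(185.457³/(24·31.825)) = 91.385021
iter 1: u=1.014701  f(a)=+1.679e+00  f'(a)=-7.709e-01  a ← 91.385021 − (+1.679e+00/-7.709e-01) = 93.563144
iter 2: u=0.991079  f(a)=+6.191e-02  f'(a)=-7.150e-01  a ← 93.563144 − (+6.191e-02/-7.150e-01) = 93.649726
iter 3: u=0.990163  f(a)=+9.129e-05  f'(a)=-7.129e-01  a ← 93.649726 − (+9.129e-05/-7.129e-01) = 93.649854
iter 4: u=0.990162  f(a)=+1.992e-10  f'(a)=-7.129e-01  a ← 93.649854 − (+1.992e-10/-7.129e-01) = 93.649854
iter 5: u=0.990162  f(a)=-2.842e-14  f'(a)=-7.129e-01  a ← 93.649854 − (-2.842e-14/-7.129e-01) = 93.649854
converged: |Δa| < 1e-12 after 5 iterations
sag = a·(cosh(S/(2a)) − 1) = 93.649854·(cosh(0.990162) − 1) = 49.783622
T_max/T_min = cosh(S/(2a)) = 1.531593

a=93.650 sag=49.784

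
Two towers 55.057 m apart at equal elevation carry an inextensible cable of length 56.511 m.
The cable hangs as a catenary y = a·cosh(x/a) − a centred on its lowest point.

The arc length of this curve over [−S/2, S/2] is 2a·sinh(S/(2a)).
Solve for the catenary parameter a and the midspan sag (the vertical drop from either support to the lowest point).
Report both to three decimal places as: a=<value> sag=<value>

a=69.428 sag=5.529

seed: a₀ = √(S³/(24(L−S))) = √(55.057³/(24·1.454)) = 69.156179
iter 1: u=0.398063  f(a)=+1.156e-02  f'(a)=-4.272e-02  a ← 69.156179 − (+1.156e-02/-4.272e-02) = 69.426854
iter 2: u=0.396511  f(a)=+6.824e-05  f'(a)=-4.222e-02  a ← 69.426854 − (+6.824e-05/-4.222e-02) = 69.428470
iter 3: u=0.396502  f(a)=+2.408e-09  f'(a)=-4.221e-02  a ← 69.428470 − (+2.408e-09/-4.221e-02) = 69.428470
iter 4: u=0.396502  f(a)=-7.105e-15  f'(a)=-4.221e-02  a ← 69.428470 − (-7.105e-15/-4.221e-02) = 69.428470
converged: |Δa| < 1e-12 after 4 iterations
sag = a·(cosh(S/(2a)) − 1) = 69.428470·(cosh(0.396502) − 1) = 5.529423
T_max/T_min = cosh(S/(2a)) = 1.079642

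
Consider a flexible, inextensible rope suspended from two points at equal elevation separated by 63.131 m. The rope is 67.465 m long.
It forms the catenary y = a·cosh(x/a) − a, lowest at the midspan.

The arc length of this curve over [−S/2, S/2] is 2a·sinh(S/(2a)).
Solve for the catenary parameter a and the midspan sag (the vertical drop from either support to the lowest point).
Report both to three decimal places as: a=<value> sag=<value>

a=49.681 sag=10.370

seed: a₀ = √(S³/(24(L−S))) = √(63.131³/(24·4.334)) = 49.182877
iter 1: u=0.641799  f(a)=+9.014e-02  f'(a)=-1.836e-01  a ← 49.182877 − (+9.014e-02/-1.836e-01) = 49.673818
iter 2: u=0.635455  f(a)=+1.367e-03  f'(a)=-1.781e-01  a ← 49.673818 − (+1.367e-03/-1.781e-01) = 49.681497
iter 3: u=0.635357  f(a)=+3.255e-07  f'(a)=-1.780e-01  a ← 49.681497 − (+3.255e-07/-1.780e-01) = 49.681499
iter 4: u=0.635357  f(a)=+0.000e+00  f'(a)=-1.780e-01  a ← 49.681499 − (+0.000e+00/-1.780e-01) = 49.681499
converged: |Δa| < 1e-12 after 4 iterations
sag = a·(cosh(S/(2a)) − 1) = 49.681499·(cosh(0.635357) − 1) = 10.369587
T_max/T_min = cosh(S/(2a)) = 1.208721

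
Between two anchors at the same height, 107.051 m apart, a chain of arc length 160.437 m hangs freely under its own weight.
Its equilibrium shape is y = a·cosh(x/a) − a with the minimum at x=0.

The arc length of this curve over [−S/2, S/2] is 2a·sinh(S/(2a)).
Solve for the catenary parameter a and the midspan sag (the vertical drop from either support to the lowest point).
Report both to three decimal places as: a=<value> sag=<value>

a=33.035 sag=53.719

seed: a₀ = √(S³/(24(L−S))) = √(107.051³/(24·53.386)) = 30.943311
iter 1: u=1.729792  f(a)=+8.580e+00  f'(a)=-4.600e+00  a ← 30.943311 − (+8.580e+00/-4.600e+00) = 32.808725
iter 2: u=1.631441  f(a)=+8.372e-01  f'(a)=-3.742e+00  a ← 32.808725 − (+8.372e-01/-3.742e+00) = 33.032427
iter 3: u=1.620393  f(a)=+9.871e-03  f'(a)=-3.654e+00  a ← 33.032427 − (+9.871e-03/-3.654e+00) = 33.035128
iter 4: u=1.620260  f(a)=+1.408e-06  f'(a)=-3.653e+00  a ← 33.035128 − (+1.408e-06/-3.653e+00) = 33.035129
iter 5: u=1.620260  f(a)=+2.842e-14  f'(a)=-3.653e+00  a ← 33.035129 − (+2.842e-14/-3.653e+00) = 33.035129
converged: |Δa| < 1e-12 after 5 iterations
sag = a·(cosh(S/(2a)) − 1) = 33.035129·(cosh(1.620260) − 1) = 53.719280
T_max/T_min = cosh(S/(2a)) = 2.626126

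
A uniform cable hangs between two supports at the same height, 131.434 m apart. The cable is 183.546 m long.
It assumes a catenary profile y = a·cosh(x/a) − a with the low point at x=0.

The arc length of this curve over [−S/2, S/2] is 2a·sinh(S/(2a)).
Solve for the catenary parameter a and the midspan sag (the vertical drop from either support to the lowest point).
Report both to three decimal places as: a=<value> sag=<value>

a=44.941 sag=57.245

seed: a₀ = √(S³/(24(L−S))) = √(131.434³/(24·52.112)) = 42.607602
iter 1: u=1.542377  f(a)=+6.561e+00  f'(a)=-3.080e+00  a ← 42.607602 − (+6.561e+00/-3.080e+00) = 44.738138
iter 2: u=1.468926  f(a)=+5.243e-01  f'(a)=-2.606e+00  a ← 44.738138 − (+5.243e-01/-2.606e+00) = 44.939347
iter 3: u=1.462349  f(a)=+3.989e-03  f'(a)=-2.566e+00  a ← 44.939347 − (+3.989e-03/-2.566e+00) = 44.940902
iter 4: u=1.462298  f(a)=+2.349e-07  f'(a)=-2.566e+00  a ← 44.940902 − (+2.349e-07/-2.566e+00) = 44.940902
iter 5: u=1.462298  f(a)=+0.000e+00  f'(a)=-2.566e+00  a ← 44.940902 − (+0.000e+00/-2.566e+00) = 44.940902
converged: |Δa| < 1e-12 after 5 iterations
sag = a·(cosh(S/(2a)) − 1) = 44.940902·(cosh(1.462298) − 1) = 57.245047
T_max/T_min = cosh(S/(2a)) = 2.273785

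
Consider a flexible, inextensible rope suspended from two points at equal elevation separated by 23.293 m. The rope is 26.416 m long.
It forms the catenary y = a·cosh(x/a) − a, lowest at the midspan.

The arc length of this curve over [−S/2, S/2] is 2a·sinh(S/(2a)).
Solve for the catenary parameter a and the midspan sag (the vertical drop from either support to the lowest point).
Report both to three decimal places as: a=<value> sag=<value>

seed: a₀ = √(S³/(24(L−S))) = √(23.293³/(24·3.123)) = 12.985137
iter 1: u=0.896910  f(a)=+1.280e-01  f'(a)=-5.208e-01  a ← 12.985137 − (+1.280e-01/-5.208e-01) = 13.230987
iter 2: u=0.880244  f(a)=+3.727e-03  f'(a)=-4.909e-01  a ← 13.230987 − (+3.727e-03/-4.909e-01) = 13.238579
iter 3: u=0.879739  f(a)=+3.367e-06  f'(a)=-4.900e-01  a ← 13.238579 − (+3.367e-06/-4.900e-01) = 13.238586
iter 4: u=0.879739  f(a)=+2.753e-12  f'(a)=-4.900e-01  a ← 13.238586 − (+2.753e-12/-4.900e-01) = 13.238586
converged: |Δa| < 1e-12 after 4 iterations
sag = a·(cosh(S/(2a)) − 1) = 13.238586·(cosh(0.879739) − 1) = 5.461987
T_max/T_min = cosh(S/(2a)) = 1.412581

a=13.239 sag=5.462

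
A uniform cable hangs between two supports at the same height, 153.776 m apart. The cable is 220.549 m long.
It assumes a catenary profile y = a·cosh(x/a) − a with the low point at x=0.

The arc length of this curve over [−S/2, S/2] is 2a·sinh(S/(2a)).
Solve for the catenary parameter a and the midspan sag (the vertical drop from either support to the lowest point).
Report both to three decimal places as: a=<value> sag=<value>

seed: a₀ = √(S³/(24(L−S))) = √(153.776³/(24·66.773)) = 47.635066
iter 1: u=1.614105  f(a)=+9.258e+00  f'(a)=-3.605e+00  a ← 47.635066 − (+9.258e+00/-3.605e+00) = 50.202933
iter 2: u=1.531544  f(a)=+8.013e-01  f'(a)=-3.006e+00  a ← 50.202933 − (+8.013e-01/-3.006e+00) = 50.469514
iter 3: u=1.523454  f(a)=+7.260e-03  f'(a)=-2.952e+00  a ← 50.469514 − (+7.260e-03/-2.952e+00) = 50.471973
iter 4: u=1.523380  f(a)=+6.078e-07  f'(a)=-2.951e+00  a ← 50.471973 − (+6.078e-07/-2.951e+00) = 50.471974
iter 5: u=1.523380  f(a)=+2.842e-14  f'(a)=-2.951e+00  a ← 50.471974 − (+2.842e-14/-2.951e+00) = 50.471974
converged: |Δa| < 1e-12 after 5 iterations
sag = a·(cosh(S/(2a)) − 1) = 50.471974·(cosh(1.523380) − 1) = 70.804098
T_max/T_min = cosh(S/(2a)) = 2.402840

a=50.472 sag=70.804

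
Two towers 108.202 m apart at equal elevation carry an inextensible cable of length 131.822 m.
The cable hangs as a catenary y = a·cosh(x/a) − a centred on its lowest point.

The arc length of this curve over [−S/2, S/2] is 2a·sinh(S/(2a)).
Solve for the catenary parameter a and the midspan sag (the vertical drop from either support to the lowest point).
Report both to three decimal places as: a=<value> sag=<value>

seed: a₀ = √(S³/(24(L−S))) = √(108.202³/(24·23.620)) = 47.272369
iter 1: u=1.144453  f(a)=+1.596e+00  f'(a)=-1.136e+00  a ← 47.272369 − (+1.596e+00/-1.136e+00) = 48.676681
iter 2: u=1.111436  f(a)=+7.388e-02  f'(a)=-1.033e+00  a ← 48.676681 − (+7.388e-02/-1.033e+00) = 48.748168
iter 3: u=1.109806  f(a)=+1.753e-04  f'(a)=-1.029e+00  a ← 48.748168 − (+1.753e-04/-1.029e+00) = 48.748338
iter 4: u=1.109802  f(a)=+9.925e-10  f'(a)=-1.029e+00  a ← 48.748338 − (+9.925e-10/-1.029e+00) = 48.748338
iter 5: u=1.109802  f(a)=-2.842e-14  f'(a)=-1.029e+00  a ← 48.748338 − (-2.842e-14/-1.029e+00) = 48.748338
converged: |Δa| < 1e-12 after 5 iterations
sag = a·(cosh(S/(2a)) − 1) = 48.748338·(cosh(1.109802) − 1) = 33.231296
T_max/T_min = cosh(S/(2a)) = 1.681691

a=48.748 sag=33.231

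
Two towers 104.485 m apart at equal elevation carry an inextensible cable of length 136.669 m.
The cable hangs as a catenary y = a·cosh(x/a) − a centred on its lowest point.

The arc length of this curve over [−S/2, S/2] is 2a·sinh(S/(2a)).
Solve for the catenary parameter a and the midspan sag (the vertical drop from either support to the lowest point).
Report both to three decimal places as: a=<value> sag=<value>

a=40.092 sag=39.136

seed: a₀ = √(S³/(24(L−S))) = √(104.485³/(24·32.184)) = 38.428664
iter 1: u=1.359467  f(a)=+3.108e+00  f'(a)=-2.006e+00  a ← 38.428664 − (+3.108e+00/-2.006e+00) = 39.978403
iter 2: u=1.306768  f(a)=+1.979e-01  f'(a)=-1.758e+00  a ← 39.978403 − (+1.979e-01/-1.758e+00) = 40.091004
iter 3: u=1.303098  f(a)=+9.231e-04  f'(a)=-1.741e+00  a ← 40.091004 − (+9.231e-04/-1.741e+00) = 40.091534
iter 4: u=1.303081  f(a)=+2.029e-08  f'(a)=-1.741e+00  a ← 40.091534 − (+2.029e-08/-1.741e+00) = 40.091534
iter 5: u=1.303081  f(a)=+0.000e+00  f'(a)=-1.741e+00  a ← 40.091534 − (+0.000e+00/-1.741e+00) = 40.091534
converged: |Δa| < 1e-12 after 5 iterations
sag = a·(cosh(S/(2a)) − 1) = 40.091534·(cosh(1.303081) − 1) = 39.135576
T_max/T_min = cosh(S/(2a)) = 1.976156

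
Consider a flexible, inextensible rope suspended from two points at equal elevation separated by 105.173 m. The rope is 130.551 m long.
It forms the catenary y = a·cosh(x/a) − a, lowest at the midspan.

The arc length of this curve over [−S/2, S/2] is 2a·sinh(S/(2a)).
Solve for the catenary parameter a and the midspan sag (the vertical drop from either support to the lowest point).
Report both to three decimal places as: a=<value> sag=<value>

a=45.205 sag=34.195

seed: a₀ = √(S³/(24(L−S))) = √(105.173³/(24·25.378)) = 43.704089
iter 1: u=1.203240  f(a)=+1.902e+00  f'(a)=-1.338e+00  a ← 43.704089 − (+1.902e+00/-1.338e+00) = 45.124947
iter 2: u=1.165353  f(a)=+9.668e-02  f'(a)=-1.205e+00  a ← 45.124947 − (+9.668e-02/-1.205e+00) = 45.205145
iter 3: u=1.163286  f(a)=+2.795e-04  f'(a)=-1.199e+00  a ← 45.205145 − (+2.795e-04/-1.199e+00) = 45.205379
iter 4: u=1.163280  f(a)=+2.351e-09  f'(a)=-1.199e+00  a ← 45.205379 − (+2.351e-09/-1.199e+00) = 45.205379
iter 5: u=1.163280  f(a)=-2.842e-14  f'(a)=-1.199e+00  a ← 45.205379 − (-2.842e-14/-1.199e+00) = 45.205379
converged: |Δa| < 1e-12 after 5 iterations
sag = a·(cosh(S/(2a)) − 1) = 45.205379·(cosh(1.163280) − 1) = 34.194981
T_max/T_min = cosh(S/(2a)) = 1.756436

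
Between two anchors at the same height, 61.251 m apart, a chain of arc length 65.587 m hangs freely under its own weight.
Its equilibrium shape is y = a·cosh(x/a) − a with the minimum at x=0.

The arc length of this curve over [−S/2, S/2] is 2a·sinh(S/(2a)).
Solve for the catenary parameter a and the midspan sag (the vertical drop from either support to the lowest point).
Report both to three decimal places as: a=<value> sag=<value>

a=47.483 sag=10.224

seed: a₀ = √(S³/(24(L−S))) = √(61.251³/(24·4.336)) = 46.991523
iter 1: u=0.651724  f(a)=+9.302e-02  f'(a)=-1.925e-01  a ← 46.991523 − (+9.302e-02/-1.925e-01) = 47.474745
iter 2: u=0.645090  f(a)=+1.454e-03  f'(a)=-1.865e-01  a ← 47.474745 − (+1.454e-03/-1.865e-01) = 47.482542
iter 3: u=0.644984  f(a)=+3.680e-07  f'(a)=-1.864e-01  a ← 47.482542 − (+3.680e-07/-1.864e-01) = 47.482544
iter 4: u=0.644984  f(a)=+2.842e-14  f'(a)=-1.864e-01  a ← 47.482544 − (+2.842e-14/-1.864e-01) = 47.482544
converged: |Δa| < 1e-12 after 4 iterations
sag = a·(cosh(S/(2a)) − 1) = 47.482544·(cosh(0.644984) − 1) = 10.223657
T_max/T_min = cosh(S/(2a)) = 1.215314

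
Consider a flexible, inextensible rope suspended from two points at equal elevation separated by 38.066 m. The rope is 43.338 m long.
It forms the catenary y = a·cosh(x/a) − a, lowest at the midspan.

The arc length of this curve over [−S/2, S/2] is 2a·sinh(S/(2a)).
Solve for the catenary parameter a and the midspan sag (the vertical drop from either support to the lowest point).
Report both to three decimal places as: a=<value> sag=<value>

a=21.300 sag=9.085

seed: a₀ = √(S³/(24(L−S))) = √(38.066³/(24·5.272)) = 20.879137
iter 1: u=0.911580  f(a)=+2.234e-01  f'(a)=-5.482e-01  a ← 20.879137 − (+2.234e-01/-5.482e-01) = 21.286684
iter 2: u=0.894127  f(a)=+6.710e-03  f'(a)=-5.158e-01  a ← 21.286684 − (+6.710e-03/-5.158e-01) = 21.299693
iter 3: u=0.893581  f(a)=+6.466e-06  f'(a)=-5.148e-01  a ← 21.299693 − (+6.466e-06/-5.148e-01) = 21.299706
iter 4: u=0.893580  f(a)=+6.018e-12  f'(a)=-5.148e-01  a ← 21.299706 − (+6.018e-12/-5.148e-01) = 21.299706
converged: |Δa| < 1e-12 after 4 iterations
sag = a·(cosh(S/(2a)) − 1) = 21.299706·(cosh(0.893580) − 1) = 9.084880
T_max/T_min = cosh(S/(2a)) = 1.426526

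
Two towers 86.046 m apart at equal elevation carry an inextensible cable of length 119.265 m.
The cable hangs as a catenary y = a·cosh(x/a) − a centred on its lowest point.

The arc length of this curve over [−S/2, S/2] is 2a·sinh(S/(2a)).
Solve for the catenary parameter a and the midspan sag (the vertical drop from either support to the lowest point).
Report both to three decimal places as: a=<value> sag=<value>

seed: a₀ = √(S³/(24(L−S))) = √(86.046³/(24·33.219)) = 28.268133
iter 1: u=1.521961  f(a)=+4.067e+00  f'(a)=-2.942e+00  a ← 28.268133 − (+4.067e+00/-2.942e+00) = 29.650502
iter 2: u=1.451004  f(a)=+3.173e-01  f'(a)=-2.499e+00  a ← 29.650502 − (+3.173e-01/-2.499e+00) = 29.777484
iter 3: u=1.444816  f(a)=+2.294e-03  f'(a)=-2.463e+00  a ← 29.777484 − (+2.294e-03/-2.463e+00) = 29.778415
iter 4: u=1.444771  f(a)=+1.218e-07  f'(a)=-2.463e+00  a ← 29.778415 − (+1.218e-07/-2.463e+00) = 29.778415
iter 5: u=1.444771  f(a)=+0.000e+00  f'(a)=-2.463e+00  a ← 29.778415 − (+0.000e+00/-2.463e+00) = 29.778415
converged: |Δa| < 1e-12 after 5 iterations
sag = a·(cosh(S/(2a)) − 1) = 29.778415·(cosh(1.444771) − 1) = 36.875835
T_max/T_min = cosh(S/(2a)) = 2.238341

a=29.778 sag=36.876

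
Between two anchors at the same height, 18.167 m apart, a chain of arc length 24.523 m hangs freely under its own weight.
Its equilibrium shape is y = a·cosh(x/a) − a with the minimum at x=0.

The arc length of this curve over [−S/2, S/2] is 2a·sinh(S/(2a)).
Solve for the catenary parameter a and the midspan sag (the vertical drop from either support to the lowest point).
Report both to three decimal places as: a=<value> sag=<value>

a=6.575 sag=7.338

seed: a₀ = √(S³/(24(L−S))) = √(18.167³/(24·6.356)) = 6.269418
iter 1: u=1.448858  f(a)=+7.015e-01  f'(a)=-2.486e+00  a ← 6.269418 − (+7.015e-01/-2.486e+00) = 6.551532
iter 2: u=1.386470  f(a)=+5.013e-02  f'(a)=-2.143e+00  a ← 6.551532 − (+5.013e-02/-2.143e+00) = 6.574926
iter 3: u=1.381537  f(a)=+2.995e-04  f'(a)=-2.117e+00  a ← 6.574926 − (+2.995e-04/-2.117e+00) = 6.575067
iter 4: u=1.381507  f(a)=+1.083e-08  f'(a)=-2.117e+00  a ← 6.575067 − (+1.083e-08/-2.117e+00) = 6.575067
iter 5: u=1.381507  f(a)=+0.000e+00  f'(a)=-2.117e+00  a ← 6.575067 − (+0.000e+00/-2.117e+00) = 6.575067
converged: |Δa| < 1e-12 after 5 iterations
sag = a·(cosh(S/(2a)) − 1) = 6.575067·(cosh(1.381507) − 1) = 7.338088
T_max/T_min = cosh(S/(2a)) = 2.116048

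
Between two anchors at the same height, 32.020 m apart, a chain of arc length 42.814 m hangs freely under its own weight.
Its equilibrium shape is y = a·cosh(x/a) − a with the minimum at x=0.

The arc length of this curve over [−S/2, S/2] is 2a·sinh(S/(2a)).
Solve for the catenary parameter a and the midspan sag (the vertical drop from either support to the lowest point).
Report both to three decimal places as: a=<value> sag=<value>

seed: a₀ = √(S³/(24(L−S))) = √(32.020³/(24·10.794)) = 11.257324
iter 1: u=1.422185  f(a)=+1.146e+00  f'(a)=-2.335e+00  a ← 11.257324 − (+1.146e+00/-2.335e+00) = 11.748051
iter 2: u=1.362779  f(a)=+7.917e-02  f'(a)=-2.022e+00  a ← 11.748051 − (+7.917e-02/-2.022e+00) = 11.787204
iter 3: u=1.358253  f(a)=+4.402e-04  f'(a)=-2.000e+00  a ← 11.787204 − (+4.402e-04/-2.000e+00) = 11.787424
iter 4: u=1.358227  f(a)=+1.377e-08  f'(a)=-2.000e+00  a ← 11.787424 − (+1.377e-08/-2.000e+00) = 11.787424
iter 5: u=1.358227  f(a)=+7.105e-15  f'(a)=-2.000e+00  a ← 11.787424 − (+7.105e-15/-2.000e+00) = 11.787424
converged: |Δa| < 1e-12 after 5 iterations
sag = a·(cosh(S/(2a)) − 1) = 11.787424·(cosh(1.358227) − 1) = 12.650314
T_max/T_min = cosh(S/(2a)) = 2.073204

a=11.787 sag=12.650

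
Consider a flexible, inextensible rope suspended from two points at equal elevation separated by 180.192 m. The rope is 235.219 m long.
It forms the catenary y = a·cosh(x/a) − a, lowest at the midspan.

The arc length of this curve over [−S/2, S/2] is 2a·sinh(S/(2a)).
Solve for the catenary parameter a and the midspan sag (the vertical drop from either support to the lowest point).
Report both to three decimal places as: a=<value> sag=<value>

seed: a₀ = √(S³/(24(L−S))) = √(180.192³/(24·55.027)) = 66.559449
iter 1: u=1.353617  f(a)=+5.267e+00  f'(a)=-1.977e+00  a ← 66.559449 − (+5.267e+00/-1.977e+00) = 69.223592
iter 2: u=1.301522  f(a)=+3.327e-01  f'(a)=-1.734e+00  a ← 69.223592 − (+3.327e-01/-1.734e+00) = 69.415442
iter 3: u=1.297924  f(a)=+1.526e-03  f'(a)=-1.718e+00  a ← 69.415442 − (+1.526e-03/-1.718e+00) = 69.416330
iter 4: u=1.297908  f(a)=+3.242e-08  f'(a)=-1.718e+00  a ← 69.416330 − (+3.242e-08/-1.718e+00) = 69.416330
iter 5: u=1.297908  f(a)=+2.842e-14  f'(a)=-1.718e+00  a ← 69.416330 − (+2.842e-14/-1.718e+00) = 69.416330
converged: |Δa| < 1e-12 after 5 iterations
sag = a·(cosh(S/(2a)) − 1) = 69.416330·(cosh(1.297908) − 1) = 67.150948
T_max/T_min = cosh(S/(2a)) = 1.967365

a=69.416 sag=67.151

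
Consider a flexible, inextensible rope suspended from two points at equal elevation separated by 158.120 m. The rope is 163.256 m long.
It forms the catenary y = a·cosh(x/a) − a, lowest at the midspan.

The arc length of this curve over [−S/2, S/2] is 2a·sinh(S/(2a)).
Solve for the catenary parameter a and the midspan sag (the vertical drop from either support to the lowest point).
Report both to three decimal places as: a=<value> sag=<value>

a=179.952 sag=17.648

seed: a₀ = √(S³/(24(L−S))) = √(158.120³/(24·5.136)) = 179.086183
iter 1: u=0.441463  f(a)=+5.028e-02  f'(a)=-5.848e-02  a ← 179.086183 − (+5.028e-02/-5.848e-02) = 179.945923
iter 2: u=0.439354  f(a)=+3.644e-04  f'(a)=-5.764e-02  a ← 179.945923 − (+3.644e-04/-5.764e-02) = 179.952245
iter 3: u=0.439339  f(a)=+1.945e-08  f'(a)=-5.763e-02  a ← 179.952245 − (+1.945e-08/-5.763e-02) = 179.952245
iter 4: u=0.439339  f(a)=+2.842e-14  f'(a)=-5.763e-02  a ← 179.952245 − (+2.842e-14/-5.763e-02) = 179.952245
converged: |Δa| < 1e-12 after 4 iterations
sag = a·(cosh(S/(2a)) − 1) = 179.952245·(cosh(0.439339) − 1) = 17.648213
T_max/T_min = cosh(S/(2a)) = 1.098072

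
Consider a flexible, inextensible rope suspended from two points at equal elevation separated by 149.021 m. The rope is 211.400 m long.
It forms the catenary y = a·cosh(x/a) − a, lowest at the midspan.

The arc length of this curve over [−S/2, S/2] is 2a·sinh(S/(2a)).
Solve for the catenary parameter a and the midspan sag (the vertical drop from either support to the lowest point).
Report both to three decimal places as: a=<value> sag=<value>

a=49.723 sag=67.088

seed: a₀ = √(S³/(24(L−S))) = √(149.021³/(24·62.379)) = 47.016077
iter 1: u=1.584788  f(a)=+8.319e+00  f'(a)=-3.383e+00  a ← 47.016077 − (+8.319e+00/-3.383e+00) = 49.475293
iter 2: u=1.506014  f(a)=+6.972e-01  f'(a)=-2.837e+00  a ← 49.475293 − (+6.972e-01/-2.837e+00) = 49.721033
iter 3: u=1.498571  f(a)=+5.888e-03  f'(a)=-2.790e+00  a ← 49.721033 − (+5.888e-03/-2.790e+00) = 49.723144
iter 4: u=1.498507  f(a)=+4.278e-07  f'(a)=-2.789e+00  a ← 49.723144 − (+4.278e-07/-2.789e+00) = 49.723144
iter 5: u=1.498507  f(a)=+2.842e-14  f'(a)=-2.789e+00  a ← 49.723144 − (+2.842e-14/-2.789e+00) = 49.723144
converged: |Δa| < 1e-12 after 5 iterations
sag = a·(cosh(S/(2a)) − 1) = 49.723144·(cosh(1.498507) − 1) = 67.088161
T_max/T_min = cosh(S/(2a)) = 2.349234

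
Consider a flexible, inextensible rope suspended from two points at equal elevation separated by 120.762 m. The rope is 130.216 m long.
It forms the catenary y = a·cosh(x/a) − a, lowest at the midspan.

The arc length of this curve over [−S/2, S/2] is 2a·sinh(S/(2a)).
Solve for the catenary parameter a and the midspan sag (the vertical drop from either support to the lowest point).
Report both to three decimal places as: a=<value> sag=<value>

a=89.118 sag=21.250

seed: a₀ = √(S³/(24(L−S))) = √(120.762³/(24·9.454)) = 88.101241
iter 1: u=0.685359  f(a)=+2.245e-01  f'(a)=-2.249e-01  a ← 88.101241 − (+2.245e-01/-2.249e-01) = 89.099758
iter 2: u=0.677679  f(a)=+3.874e-03  f'(a)=-2.172e-01  a ← 89.099758 − (+3.874e-03/-2.172e-01) = 89.117599
iter 3: u=0.677543  f(a)=+1.198e-06  f'(a)=-2.170e-01  a ← 89.117599 − (+1.198e-06/-2.170e-01) = 89.117604
iter 4: u=0.677543  f(a)=+1.421e-13  f'(a)=-2.170e-01  a ← 89.117604 − (+1.421e-13/-2.170e-01) = 89.117604
converged: |Δa| < 1e-12 after 4 iterations
sag = a·(cosh(S/(2a)) − 1) = 89.117604·(cosh(0.677543) − 1) = 21.249959
T_max/T_min = cosh(S/(2a)) = 1.238449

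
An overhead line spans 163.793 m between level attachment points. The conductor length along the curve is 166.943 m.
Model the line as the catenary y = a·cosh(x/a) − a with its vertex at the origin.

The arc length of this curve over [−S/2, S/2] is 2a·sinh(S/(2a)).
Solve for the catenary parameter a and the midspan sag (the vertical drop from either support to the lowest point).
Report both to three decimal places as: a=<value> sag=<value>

seed: a₀ = √(S³/(24(L−S))) = √(163.793³/(24·3.150)) = 241.091616
iter 1: u=0.339690  f(a)=+1.822e-02  f'(a)=-2.643e-02  a ← 241.091616 − (+1.822e-02/-2.643e-02) = 241.781028
iter 2: u=0.338722  f(a)=+7.847e-05  f'(a)=-2.621e-02  a ← 241.781028 − (+7.847e-05/-2.621e-02) = 241.784023
iter 3: u=0.338718  f(a)=+1.469e-09  f'(a)=-2.621e-02  a ← 241.784023 − (+1.469e-09/-2.621e-02) = 241.784023
iter 4: u=0.338718  f(a)=+0.000e+00  f'(a)=-2.621e-02  a ← 241.784023 − (+0.000e+00/-2.621e-02) = 241.784023
converged: |Δa| < 1e-12 after 4 iterations
sag = a·(cosh(S/(2a)) − 1) = 241.784023·(cosh(0.338718) − 1) = 14.003008
T_max/T_min = cosh(S/(2a)) = 1.057915

a=241.784 sag=14.003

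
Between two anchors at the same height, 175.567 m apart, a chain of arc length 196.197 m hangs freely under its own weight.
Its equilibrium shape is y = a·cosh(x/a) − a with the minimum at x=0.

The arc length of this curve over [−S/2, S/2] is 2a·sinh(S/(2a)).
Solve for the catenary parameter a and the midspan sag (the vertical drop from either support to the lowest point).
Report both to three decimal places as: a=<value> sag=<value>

seed: a₀ = √(S³/(24(L−S))) = √(175.567³/(24·20.630)) = 104.546404
iter 1: u=0.839661  f(a)=+7.396e-01  f'(a)=-4.232e-01  a ← 104.546404 − (+7.396e-01/-4.232e-01) = 106.293996
iter 2: u=0.825856  f(a)=+1.895e-02  f'(a)=-4.018e-01  a ← 106.293996 − (+1.895e-02/-4.018e-01) = 106.341169
iter 3: u=0.825489  f(a)=+1.317e-05  f'(a)=-4.012e-01  a ← 106.341169 − (+1.317e-05/-4.012e-01) = 106.341201
iter 4: u=0.825489  f(a)=+6.423e-12  f'(a)=-4.012e-01  a ← 106.341201 − (+6.423e-12/-4.012e-01) = 106.341201
converged: |Δa| < 1e-12 after 4 iterations
sag = a·(cosh(S/(2a)) − 1) = 106.341201·(cosh(0.825489) − 1) = 38.336948
T_max/T_min = cosh(S/(2a)) = 1.360509

a=106.341 sag=38.337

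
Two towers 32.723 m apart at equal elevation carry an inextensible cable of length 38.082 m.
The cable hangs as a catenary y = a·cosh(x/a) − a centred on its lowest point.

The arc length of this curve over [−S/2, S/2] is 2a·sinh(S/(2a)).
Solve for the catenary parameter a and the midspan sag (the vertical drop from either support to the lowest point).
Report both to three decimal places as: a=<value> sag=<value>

seed: a₀ = √(S³/(24(L−S))) = √(32.723³/(24·5.359)) = 16.505632
iter 1: u=0.991268  f(a)=+2.695e-01  f'(a)=-7.154e-01  a ← 16.505632 − (+2.695e-01/-7.154e-01) = 16.882373
iter 2: u=0.969147  f(a)=+9.504e-03  f'(a)=-6.658e-01  a ← 16.882373 − (+9.504e-03/-6.658e-01) = 16.896648
iter 3: u=0.968328  f(a)=+1.278e-05  f'(a)=-6.640e-01  a ← 16.896648 − (+1.278e-05/-6.640e-01) = 16.896667
iter 4: u=0.968327  f(a)=+2.315e-11  f'(a)=-6.640e-01  a ← 16.896667 − (+2.315e-11/-6.640e-01) = 16.896667
iter 5: u=0.968327  f(a)=+7.105e-15  f'(a)=-6.640e-01  a ← 16.896667 − (+7.105e-15/-6.640e-01) = 16.896667
converged: |Δa| < 1e-12 after 5 iterations
sag = a·(cosh(S/(2a)) − 1) = 16.896667·(cosh(0.968327) − 1) = 8.560297
T_max/T_min = cosh(S/(2a)) = 1.506626

a=16.897 sag=8.560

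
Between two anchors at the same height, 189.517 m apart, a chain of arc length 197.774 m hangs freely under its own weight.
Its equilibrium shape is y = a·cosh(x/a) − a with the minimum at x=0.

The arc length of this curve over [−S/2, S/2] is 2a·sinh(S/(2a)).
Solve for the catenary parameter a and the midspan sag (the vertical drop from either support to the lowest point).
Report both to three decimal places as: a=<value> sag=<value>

a=186.533 sag=24.591

seed: a₀ = √(S³/(24(L−S))) = √(189.517³/(24·8.257)) = 185.334170
iter 1: u=0.511285  f(a)=+1.086e-01  f'(a)=-9.146e-02  a ← 185.334170 − (+1.086e-01/-9.146e-02) = 186.521617
iter 2: u=0.508030  f(a)=+1.053e-03  f'(a)=-8.969e-02  a ← 186.521617 − (+1.053e-03/-8.969e-02) = 186.533353
iter 3: u=0.507998  f(a)=+1.010e-07  f'(a)=-8.967e-02  a ← 186.533353 − (+1.010e-07/-8.967e-02) = 186.533354
iter 4: u=0.507998  f(a)=+0.000e+00  f'(a)=-8.967e-02  a ← 186.533354 − (+0.000e+00/-8.967e-02) = 186.533354
converged: |Δa| < 1e-12 after 4 iterations
sag = a·(cosh(S/(2a)) − 1) = 186.533354·(cosh(0.507998) − 1) = 24.590617
T_max/T_min = cosh(S/(2a)) = 1.131830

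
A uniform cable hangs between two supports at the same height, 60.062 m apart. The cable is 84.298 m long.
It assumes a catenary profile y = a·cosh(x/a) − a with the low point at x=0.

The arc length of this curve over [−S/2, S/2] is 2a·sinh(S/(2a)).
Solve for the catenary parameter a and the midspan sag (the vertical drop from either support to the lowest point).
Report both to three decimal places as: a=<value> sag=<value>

a=20.375 sag=26.441

seed: a₀ = √(S³/(24(L−S))) = √(60.062³/(24·24.236)) = 19.300279
iter 1: u=1.555988  f(a)=+3.109e+00  f'(a)=-3.175e+00  a ← 19.300279 − (+3.109e+00/-3.175e+00) = 20.279586
iter 2: u=1.480849  f(a)=+2.523e-01  f'(a)=-2.678e+00  a ← 20.279586 − (+2.523e-01/-2.678e+00) = 20.373779
iter 3: u=1.474002  f(a)=+1.986e-03  f'(a)=-2.636e+00  a ← 20.373779 − (+1.986e-03/-2.636e+00) = 20.374532
iter 4: u=1.473948  f(a)=+1.252e-07  f'(a)=-2.636e+00  a ← 20.374532 − (+1.252e-07/-2.636e+00) = 20.374532
iter 5: u=1.473948  f(a)=+0.000e+00  f'(a)=-2.636e+00  a ← 20.374532 − (+0.000e+00/-2.636e+00) = 20.374532
converged: |Δa| < 1e-12 after 5 iterations
sag = a·(cosh(S/(2a)) − 1) = 20.374532·(cosh(1.473948) − 1) = 26.440634
T_max/T_min = cosh(S/(2a)) = 2.297730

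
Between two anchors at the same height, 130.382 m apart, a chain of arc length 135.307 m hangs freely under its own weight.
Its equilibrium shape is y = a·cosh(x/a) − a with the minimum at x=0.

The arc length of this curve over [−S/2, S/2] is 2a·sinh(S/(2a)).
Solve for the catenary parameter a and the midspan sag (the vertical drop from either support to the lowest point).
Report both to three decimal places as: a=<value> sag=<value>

a=137.705 sag=15.721

seed: a₀ = √(S³/(24(L−S))) = √(130.382³/(24·4.925)) = 136.936026
iter 1: u=0.476069  f(a)=+5.611e-02  f'(a)=-7.357e-02  a ← 136.936026 − (+5.611e-02/-7.357e-02) = 137.698686
iter 2: u=0.473432  f(a)=+4.722e-04  f'(a)=-7.234e-02  a ← 137.698686 − (+4.722e-04/-7.234e-02) = 137.705214
iter 3: u=0.473410  f(a)=+3.408e-08  f'(a)=-7.233e-02  a ← 137.705214 − (+3.408e-08/-7.233e-02) = 137.705214
iter 4: u=0.473410  f(a)=-2.842e-14  f'(a)=-7.233e-02  a ← 137.705214 − (-2.842e-14/-7.233e-02) = 137.705214
converged: |Δa| < 1e-12 after 4 iterations
sag = a·(cosh(S/(2a)) − 1) = 137.705214·(cosh(0.473410) − 1) = 15.721387
T_max/T_min = cosh(S/(2a)) = 1.114167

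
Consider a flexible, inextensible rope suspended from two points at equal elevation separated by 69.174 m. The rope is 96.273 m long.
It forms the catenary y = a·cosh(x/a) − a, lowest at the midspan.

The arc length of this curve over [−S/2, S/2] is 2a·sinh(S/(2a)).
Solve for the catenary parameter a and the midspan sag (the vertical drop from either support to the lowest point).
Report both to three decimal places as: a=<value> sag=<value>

a=23.781 sag=29.909

seed: a₀ = √(S³/(24(L−S))) = √(69.174³/(24·27.099)) = 22.559636
iter 1: u=1.533136  f(a)=+3.369e+00  f'(a)=-3.017e+00  a ← 22.559636 − (+3.369e+00/-3.017e+00) = 23.676438
iter 2: u=1.460819  f(a)=+2.663e-01  f'(a)=-2.557e+00  a ← 23.676438 − (+2.663e-01/-2.557e+00) = 23.780599
iter 3: u=1.454421  f(a)=+1.980e-03  f'(a)=-2.519e+00  a ← 23.780599 − (+1.980e-03/-2.519e+00) = 23.781385
iter 4: u=1.454373  f(a)=+1.113e-07  f'(a)=-2.519e+00  a ← 23.781385 − (+1.113e-07/-2.519e+00) = 23.781385
iter 5: u=1.454373  f(a)=+0.000e+00  f'(a)=-2.519e+00  a ← 23.781385 − (+0.000e+00/-2.519e+00) = 23.781385
converged: |Δa| < 1e-12 after 5 iterations
sag = a·(cosh(S/(2a)) − 1) = 23.781385·(cosh(1.454373) − 1) = 29.909181
T_max/T_min = cosh(S/(2a)) = 2.257672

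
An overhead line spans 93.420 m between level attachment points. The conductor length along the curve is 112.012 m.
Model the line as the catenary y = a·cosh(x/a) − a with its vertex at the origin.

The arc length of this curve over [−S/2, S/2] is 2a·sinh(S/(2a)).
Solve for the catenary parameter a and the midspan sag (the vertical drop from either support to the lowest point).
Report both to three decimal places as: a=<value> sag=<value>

a=43.967 sag=27.235

seed: a₀ = √(S³/(24(L−S))) = √(93.420³/(24·18.592)) = 42.745571
iter 1: u=1.092745  f(a)=+1.142e+00  f'(a)=-9.783e-01  a ← 42.745571 − (+1.142e+00/-9.783e-01) = 43.913027
iter 2: u=1.063693  f(a)=+4.846e-02  f'(a)=-8.969e-01  a ← 43.913027 − (+4.846e-02/-8.969e-01) = 43.967062
iter 3: u=1.062386  f(a)=+9.582e-05  f'(a)=-8.933e-01  a ← 43.967062 − (+9.582e-05/-8.933e-01) = 43.967170
iter 4: u=1.062384  f(a)=+3.762e-10  f'(a)=-8.933e-01  a ← 43.967170 − (+3.762e-10/-8.933e-01) = 43.967170
iter 5: u=1.062384  f(a)=+2.842e-14  f'(a)=-8.933e-01  a ← 43.967170 − (+2.842e-14/-8.933e-01) = 43.967170
converged: |Δa| < 1e-12 after 5 iterations
sag = a·(cosh(S/(2a)) − 1) = 43.967170·(cosh(1.062384) − 1) = 27.235246
T_max/T_min = cosh(S/(2a)) = 1.619445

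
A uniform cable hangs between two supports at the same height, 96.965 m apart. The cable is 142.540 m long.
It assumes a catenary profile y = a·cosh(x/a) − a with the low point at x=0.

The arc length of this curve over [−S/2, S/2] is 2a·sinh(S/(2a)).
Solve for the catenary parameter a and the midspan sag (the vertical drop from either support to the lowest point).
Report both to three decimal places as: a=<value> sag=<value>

seed: a₀ = √(S³/(24(L−S))) = √(96.965³/(24·45.575)) = 28.870449
iter 1: u=1.679312  f(a)=+6.875e+00  f'(a)=-4.142e+00  a ← 28.870449 − (+6.875e+00/-4.142e+00) = 30.530271
iter 2: u=1.588014  f(a)=+6.375e-01  f'(a)=-3.407e+00  a ← 30.530271 − (+6.375e-01/-3.407e+00) = 30.717404
iter 3: u=1.578340  f(a)=+6.718e-03  f'(a)=-3.335e+00  a ← 30.717404 − (+6.718e-03/-3.335e+00) = 30.719418
iter 4: u=1.578236  f(a)=+7.634e-07  f'(a)=-3.334e+00  a ← 30.719418 − (+7.634e-07/-3.334e+00) = 30.719418
iter 5: u=1.578236  f(a)=+0.000e+00  f'(a)=-3.334e+00  a ← 30.719418 − (+0.000e+00/-3.334e+00) = 30.719418
converged: |Δa| < 1e-12 after 5 iterations
sag = a·(cosh(S/(2a)) − 1) = 30.719418·(cosh(1.578236) − 1) = 46.889187
T_max/T_min = cosh(S/(2a)) = 2.526370

a=30.719 sag=46.889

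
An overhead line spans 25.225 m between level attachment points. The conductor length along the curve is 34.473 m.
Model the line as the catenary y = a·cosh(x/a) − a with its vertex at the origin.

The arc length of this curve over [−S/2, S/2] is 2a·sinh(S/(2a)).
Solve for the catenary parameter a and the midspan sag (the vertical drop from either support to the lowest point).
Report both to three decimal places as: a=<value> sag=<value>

seed: a₀ = √(S³/(24(L−S))) = √(25.225³/(24·9.248)) = 8.503882
iter 1: u=1.483146  f(a)=+1.072e+00  f'(a)=-2.693e+00  a ← 8.503882 − (+1.072e+00/-2.693e+00) = 8.902041
iter 2: u=1.416810  f(a)=+7.989e-02  f'(a)=-2.305e+00  a ← 8.902041 − (+7.989e-02/-2.305e+00) = 8.936703
iter 3: u=1.411315  f(a)=+5.226e-04  f'(a)=-2.275e+00  a ← 8.936703 − (+5.226e-04/-2.275e+00) = 8.936932
iter 4: u=1.411278  f(a)=+2.269e-08  f'(a)=-2.275e+00  a ← 8.936932 − (+2.269e-08/-2.275e+00) = 8.936932
iter 5: u=1.411278  f(a)=+7.105e-15  f'(a)=-2.275e+00  a ← 8.936932 − (+7.105e-15/-2.275e+00) = 8.936932
converged: |Δa| < 1e-12 after 5 iterations
sag = a·(cosh(S/(2a)) − 1) = 8.936932·(cosh(1.411278) − 1) = 10.478672
T_max/T_min = cosh(S/(2a)) = 2.172513

a=8.937 sag=10.479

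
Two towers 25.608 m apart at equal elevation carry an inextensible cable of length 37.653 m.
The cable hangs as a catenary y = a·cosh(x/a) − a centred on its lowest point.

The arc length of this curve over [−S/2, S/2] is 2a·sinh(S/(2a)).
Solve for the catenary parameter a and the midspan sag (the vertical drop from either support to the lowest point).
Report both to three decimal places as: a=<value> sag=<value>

seed: a₀ = √(S³/(24(L−S))) = √(25.608³/(24·12.045)) = 7.621746
iter 1: u=1.679930  f(a)=+1.818e+00  f'(a)=-4.147e+00  a ← 7.621746 − (+1.818e+00/-4.147e+00) = 8.060196
iter 2: u=1.588547  f(a)=+1.687e-01  f'(a)=-3.411e+00  a ← 8.060196 − (+1.687e-01/-3.411e+00) = 8.109666
iter 3: u=1.578857  f(a)=+1.780e-03  f'(a)=-3.339e+00  a ← 8.109666 − (+1.780e-03/-3.339e+00) = 8.110199
iter 4: u=1.578753  f(a)=+2.029e-07  f'(a)=-3.338e+00  a ← 8.110199 − (+2.029e-07/-3.338e+00) = 8.110199
iter 5: u=1.578753  f(a)=+7.105e-15  f'(a)=-3.338e+00  a ← 8.110199 − (+7.105e-15/-3.338e+00) = 8.110199
converged: |Δa| < 1e-12 after 5 iterations
sag = a·(cosh(S/(2a)) − 1) = 8.110199·(cosh(1.578753) − 1) = 12.388885
T_max/T_min = cosh(S/(2a)) = 2.527569

a=8.110 sag=12.389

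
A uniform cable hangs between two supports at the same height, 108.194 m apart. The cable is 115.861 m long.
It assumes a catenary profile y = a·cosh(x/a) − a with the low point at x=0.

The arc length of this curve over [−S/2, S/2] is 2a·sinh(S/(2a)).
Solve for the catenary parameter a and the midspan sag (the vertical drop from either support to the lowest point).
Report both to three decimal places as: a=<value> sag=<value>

a=83.831 sag=18.069

seed: a₀ = √(S³/(24(L−S))) = √(108.194³/(24·7.667)) = 82.963375
iter 1: u=0.652059  f(a)=+1.647e-01  f'(a)=-1.928e-01  a ← 82.963375 − (+1.647e-01/-1.928e-01) = 83.817351
iter 2: u=0.645415  f(a)=+2.577e-03  f'(a)=-1.868e-01  a ← 83.817351 − (+2.577e-03/-1.868e-01) = 83.831145
iter 3: u=0.645309  f(a)=+6.534e-07  f'(a)=-1.867e-01  a ← 83.831145 − (+6.534e-07/-1.867e-01) = 83.831148
iter 4: u=0.645309  f(a)=+4.263e-14  f'(a)=-1.867e-01  a ← 83.831148 − (+4.263e-14/-1.867e-01) = 83.831148
converged: |Δa| < 1e-12 after 4 iterations
sag = a·(cosh(S/(2a)) − 1) = 83.831148·(cosh(0.645309) − 1) = 18.068824
T_max/T_min = cosh(S/(2a)) = 1.215538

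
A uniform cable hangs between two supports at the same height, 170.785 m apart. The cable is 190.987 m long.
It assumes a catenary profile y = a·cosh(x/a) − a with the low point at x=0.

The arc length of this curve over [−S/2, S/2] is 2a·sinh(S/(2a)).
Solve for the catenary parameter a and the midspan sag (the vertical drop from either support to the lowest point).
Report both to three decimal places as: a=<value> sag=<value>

a=103.113 sag=37.426

seed: a₀ = √(S³/(24(L−S))) = √(170.785³/(24·20.202)) = 101.361209
iter 1: u=0.842457  f(a)=+7.291e-01  f'(a)=-4.276e-01  a ← 101.361209 − (+7.291e-01/-4.276e-01) = 103.066269
iter 2: u=0.828520  f(a)=+1.881e-02  f'(a)=-4.058e-01  a ← 103.066269 − (+1.881e-02/-4.058e-01) = 103.112606
iter 3: u=0.828148  f(a)=+1.324e-05  f'(a)=-4.053e-01  a ← 103.112606 − (+1.324e-05/-4.053e-01) = 103.112639
iter 4: u=0.828148  f(a)=+6.594e-12  f'(a)=-4.053e-01  a ← 103.112639 − (+6.594e-12/-4.053e-01) = 103.112639
converged: |Δa| < 1e-12 after 4 iterations
sag = a·(cosh(S/(2a)) − 1) = 103.112639·(cosh(0.828148) − 1) = 37.426412
T_max/T_min = cosh(S/(2a)) = 1.362966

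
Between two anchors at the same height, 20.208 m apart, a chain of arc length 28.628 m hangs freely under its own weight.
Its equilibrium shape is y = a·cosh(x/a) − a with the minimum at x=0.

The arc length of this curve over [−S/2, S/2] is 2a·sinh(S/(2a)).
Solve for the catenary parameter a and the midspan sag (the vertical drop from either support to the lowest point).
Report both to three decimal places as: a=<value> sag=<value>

seed: a₀ = √(S³/(24(L−S))) = √(20.208³/(24·8.420)) = 6.390331
iter 1: u=1.581139  f(a)=+1.117e+00  f'(a)=-3.356e+00  a ← 6.390331 − (+1.117e+00/-3.356e+00) = 6.723312
iter 2: u=1.502831  f(a)=+9.328e-02  f'(a)=-2.817e+00  a ← 6.723312 − (+9.328e-02/-2.817e+00) = 6.756427
iter 3: u=1.495465  f(a)=+7.808e-04  f'(a)=-2.770e+00  a ← 6.756427 − (+7.808e-04/-2.770e+00) = 6.756709
iter 4: u=1.495403  f(a)=+5.573e-08  f'(a)=-2.769e+00  a ← 6.756709 − (+5.573e-08/-2.769e+00) = 6.756709
iter 5: u=1.495403  f(a)=+7.105e-15  f'(a)=-2.769e+00  a ← 6.756709 − (+7.105e-15/-2.769e+00) = 6.756709
converged: |Δa| < 1e-12 after 5 iterations
sag = a·(cosh(S/(2a)) − 1) = 6.756709·(cosh(1.495403) − 1) = 9.071864
T_max/T_min = cosh(S/(2a)) = 2.342645

a=6.757 sag=9.072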